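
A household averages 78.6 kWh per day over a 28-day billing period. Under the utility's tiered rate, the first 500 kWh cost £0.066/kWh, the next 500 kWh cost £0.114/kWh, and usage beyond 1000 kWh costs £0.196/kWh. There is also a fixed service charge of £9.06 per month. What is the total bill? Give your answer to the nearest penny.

Usage = 78.6 kWh/day × 28 days = 2200.8 kWh
First 500 kWh × £0.066 = £33.00
Next 500 kWh × £0.114 = £57.00
Remaining 1200.8 kWh × £0.196 = £235.36
Energy charge = £325.36; + service £9.06 = £334.42

£334.42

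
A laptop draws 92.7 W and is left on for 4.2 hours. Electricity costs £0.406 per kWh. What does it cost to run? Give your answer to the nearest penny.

Energy = 92.7 W × 4.2 h = 389 Wh = 0.3893 kWh
Cost = 0.3893 kWh × £0.406/kWh = £0.16

£0.16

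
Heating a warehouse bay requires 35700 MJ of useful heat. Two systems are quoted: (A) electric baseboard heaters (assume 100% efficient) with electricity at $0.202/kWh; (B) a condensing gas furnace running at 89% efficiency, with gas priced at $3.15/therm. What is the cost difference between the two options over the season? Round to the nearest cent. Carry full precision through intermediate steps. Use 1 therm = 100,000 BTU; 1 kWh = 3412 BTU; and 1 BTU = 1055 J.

Heat load = 35700 MJ = 35,700,000,000 J / 1055 = 33,838,863 BTU
Gas: input = 33,838,863 / 0.89 = 38,021,194 BTU = 380.2 therm → 380.2 × $3.15 = $1,197.67
Electric: 33,838,863 BTU / 3412 = 9,918 kWh → × $0.202 = $2,003.36
Difference = |$1,197.67 − $2,003.36| = $805.69

$805.69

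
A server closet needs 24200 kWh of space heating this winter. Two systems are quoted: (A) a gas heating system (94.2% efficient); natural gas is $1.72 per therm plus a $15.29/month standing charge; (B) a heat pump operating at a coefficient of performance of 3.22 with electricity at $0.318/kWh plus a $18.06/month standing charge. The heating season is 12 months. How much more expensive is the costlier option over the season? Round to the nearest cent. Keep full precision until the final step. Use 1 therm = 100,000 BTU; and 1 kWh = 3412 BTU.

$915.52

Heat load = 24200 kWh × 3412 = 82,570,400 BTU
Gas: input = 82,570,400 / 0.942 = 87,654,352 BTU = 876.5 therm → 876.5 × $1.72 = $1,507.65; + 12 × $15.29 standing = $1,691.13
Heat pump: 82,570,400 BTU / 3412 = 24,200 kWh heat; / 3.22 = 7,516 kWh in → × $0.318 = $2,389.94; + 12 × $18.06 standing = $2,606.66
Difference = |$1,691.13 − $2,606.66| = $915.52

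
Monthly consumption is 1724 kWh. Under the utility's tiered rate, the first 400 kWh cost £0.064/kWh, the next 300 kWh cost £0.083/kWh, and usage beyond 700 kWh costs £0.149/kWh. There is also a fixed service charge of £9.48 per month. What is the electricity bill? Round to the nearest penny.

First 400 kWh × £0.064 = £25.60
Next 300 kWh × £0.083 = £24.90
Remaining 1024 kWh × £0.149 = £152.58
Energy charge = £203.08; + service £9.48 = £212.56

£212.56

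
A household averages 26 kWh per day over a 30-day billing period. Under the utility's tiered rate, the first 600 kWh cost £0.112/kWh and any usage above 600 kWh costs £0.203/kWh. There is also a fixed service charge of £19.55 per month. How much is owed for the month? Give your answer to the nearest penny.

£123.29

Usage = 26 kWh/day × 30 days = 780 kWh
First 600 kWh × £0.112 = £67.20
Remaining 180 kWh × £0.203 = £36.54
Energy charge = £103.74; + service £19.55 = £123.29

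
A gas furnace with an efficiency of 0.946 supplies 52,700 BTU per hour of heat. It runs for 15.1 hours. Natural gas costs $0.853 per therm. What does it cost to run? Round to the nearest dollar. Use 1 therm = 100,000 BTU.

$7

Heat delivered = 52,700 BTU/h × 15.1 h = 795,770 BTU
Gas input = 795,770 / 0.946 = 841,195 BTU
= 841,195 / 100,000 = 8.412 therm
Cost = 8.412 × $0.853/therm = $7.18 ≈ $7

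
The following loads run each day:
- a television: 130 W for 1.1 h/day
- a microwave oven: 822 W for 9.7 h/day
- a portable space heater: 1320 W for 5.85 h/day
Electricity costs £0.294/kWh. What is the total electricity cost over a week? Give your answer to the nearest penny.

£32.60

television: 130 W × 1.1 h × 7 d = 1,001 Wh = 1.001 kWh
microwave oven: 822 W × 9.7 h × 7 d = 55,814 Wh = 55.81 kWh
portable space heater: 1320 W × 5.85 h × 7 d = 54,054 Wh = 54.05 kWh
Total energy = 1.001 + 55.81 + 54.05 = 110.9 kWh
Cost = 110.9 kWh × £0.294 = £32.60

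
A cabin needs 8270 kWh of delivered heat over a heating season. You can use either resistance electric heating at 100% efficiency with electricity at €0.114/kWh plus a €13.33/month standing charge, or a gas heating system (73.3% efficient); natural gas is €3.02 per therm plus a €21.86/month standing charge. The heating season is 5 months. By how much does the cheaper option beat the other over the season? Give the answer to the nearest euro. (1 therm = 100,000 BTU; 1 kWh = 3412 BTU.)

€262

Heat load = 8270 kWh × 3412 = 28,217,240 BTU
Gas: input = 28,217,240 / 0.733 = 38,495,553 BTU = 385 therm → 385 × €3.02 = €1,162.57; + 5 × €21.86 standing = €1,271.87
Electric: 28,217,240 BTU / 3412 = 8,270 kWh → × €0.114 = €942.78; + 5 × €13.33 standing = €1,009.43
Difference = |€1,271.87 − €1,009.43| = €262.44 ≈ €262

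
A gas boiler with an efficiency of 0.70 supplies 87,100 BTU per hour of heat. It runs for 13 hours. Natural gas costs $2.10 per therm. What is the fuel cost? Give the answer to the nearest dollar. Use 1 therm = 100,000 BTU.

Heat delivered = 87,100 BTU/h × 13 h = 1,132,300 BTU
Gas input = 1,132,300 / 0.70 = 1,617,571 BTU
= 1,617,571 / 100,000 = 16.18 therm
Cost = 16.18 × $2.10/therm = $33.97 ≈ $34

$34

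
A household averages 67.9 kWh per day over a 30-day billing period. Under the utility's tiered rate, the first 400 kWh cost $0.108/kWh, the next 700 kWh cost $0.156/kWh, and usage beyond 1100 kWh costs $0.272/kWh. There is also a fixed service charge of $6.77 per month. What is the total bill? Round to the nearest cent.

Usage = 67.9 kWh/day × 30 days = 2037 kWh
First 400 kWh × $0.108 = $43.20
Next 700 kWh × $0.156 = $109.20
Remaining 937 kWh × $0.272 = $254.86
Energy charge = $407.26; + service $6.77 = $414.03

$414.03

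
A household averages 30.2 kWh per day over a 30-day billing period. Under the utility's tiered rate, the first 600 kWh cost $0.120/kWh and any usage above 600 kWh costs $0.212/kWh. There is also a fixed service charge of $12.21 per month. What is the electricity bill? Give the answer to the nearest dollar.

Usage = 30.2 kWh/day × 30 days = 906 kWh
First 600 kWh × $0.120 = $72.00
Remaining 306 kWh × $0.212 = $64.87
Energy charge = $136.87; + service $12.21 = $149.08 ≈ $149

$149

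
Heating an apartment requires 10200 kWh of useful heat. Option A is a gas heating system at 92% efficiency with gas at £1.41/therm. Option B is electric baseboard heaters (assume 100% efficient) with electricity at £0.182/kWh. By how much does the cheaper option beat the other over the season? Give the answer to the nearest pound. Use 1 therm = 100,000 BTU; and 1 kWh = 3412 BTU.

Heat load = 10200 kWh × 3412 = 34,802,400 BTU
Gas: input = 34,802,400 / 0.92 = 37,828,696 BTU = 378.3 therm → 378.3 × £1.41 = £533.38
Electric: 34,802,400 BTU / 3412 = 10,200 kWh → × £0.182 = £1,856.40
Difference = |£533.38 − £1,856.40| = £1,323.02 ≈ £1323

£1323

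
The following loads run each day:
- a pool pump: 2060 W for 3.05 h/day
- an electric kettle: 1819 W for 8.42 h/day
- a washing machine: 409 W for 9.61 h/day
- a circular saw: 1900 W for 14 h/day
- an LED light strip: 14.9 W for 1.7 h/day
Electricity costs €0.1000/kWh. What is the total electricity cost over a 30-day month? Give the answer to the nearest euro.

€156

pool pump: 2060 W × 3.05 h × 30 d = 188,490 Wh = 188.5 kWh
electric kettle: 1819 W × 8.42 h × 30 d = 459,479 Wh = 459.5 kWh
washing machine: 409 W × 9.61 h × 30 d = 117,915 Wh = 117.9 kWh
circular saw: 1900 W × 14 h × 30 d = 798,000 Wh = 798 kWh
LED light strip: 14.9 W × 1.7 h × 30 d = 760 Wh = 0.7599 kWh
Total energy = 188.5 + 459.5 + 117.9 + 798 + 0.7599 = 1,565 kWh
Cost = 1,565 kWh × €0.1000 = €156.46 ≈ €156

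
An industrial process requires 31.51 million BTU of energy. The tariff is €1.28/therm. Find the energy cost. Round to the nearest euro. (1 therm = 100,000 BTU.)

31.51 million BTU × (10 therm/million BTU) = 315.1 therm
Cost = 315.1 therm × €1.28/therm = €403.33 ≈ €403

€403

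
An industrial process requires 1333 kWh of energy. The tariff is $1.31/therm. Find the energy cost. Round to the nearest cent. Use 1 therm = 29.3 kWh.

$59.60

1333 kWh × (0.03413 therm/kWh) = 45.49 therm
Cost = 45.49 therm × $1.31/therm = $59.60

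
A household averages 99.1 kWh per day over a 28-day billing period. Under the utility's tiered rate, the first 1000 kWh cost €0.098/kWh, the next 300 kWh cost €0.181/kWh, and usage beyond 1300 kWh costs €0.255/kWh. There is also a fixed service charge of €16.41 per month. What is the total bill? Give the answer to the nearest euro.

€545

Usage = 99.1 kWh/day × 28 days = 2774.8 kWh
First 1000 kWh × €0.098 = €98.00
Next 300 kWh × €0.181 = €54.30
Remaining 1474.8 kWh × €0.255 = €376.07
Energy charge = €528.37; + service €16.41 = €544.78 ≈ €545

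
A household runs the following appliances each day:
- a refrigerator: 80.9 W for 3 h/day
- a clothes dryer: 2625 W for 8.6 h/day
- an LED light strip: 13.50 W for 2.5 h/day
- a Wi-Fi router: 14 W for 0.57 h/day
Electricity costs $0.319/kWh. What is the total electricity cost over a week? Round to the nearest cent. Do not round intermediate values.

$51.05

refrigerator: 80.9 W × 3 h × 7 d = 1,699 Wh = 1.699 kWh
clothes dryer: 2625 W × 8.6 h × 7 d = 158,025 Wh = 158 kWh
LED light strip: 13.50 W × 2.5 h × 7 d = 236 Wh = 0.2362 kWh
Wi-Fi router: 14 W × 0.57 h × 7 d = 56 Wh = 0.05586 kWh
Total energy = 1.699 + 158 + 0.2362 + 0.05586 = 160 kWh
Cost = 160 kWh × $0.319 = $51.05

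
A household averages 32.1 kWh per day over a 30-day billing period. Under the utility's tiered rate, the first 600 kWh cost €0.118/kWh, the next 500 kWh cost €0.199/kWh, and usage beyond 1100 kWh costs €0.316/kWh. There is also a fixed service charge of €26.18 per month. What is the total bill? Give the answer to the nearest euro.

Usage = 32.1 kWh/day × 30 days = 963 kWh
First 600 kWh × €0.118 = €70.80
Next 363 kWh × €0.199 = €72.24
Remaining tier: 0 kWh (not reached)
Energy charge = €143.04; + service €26.18 = €169.22 ≈ €169

€169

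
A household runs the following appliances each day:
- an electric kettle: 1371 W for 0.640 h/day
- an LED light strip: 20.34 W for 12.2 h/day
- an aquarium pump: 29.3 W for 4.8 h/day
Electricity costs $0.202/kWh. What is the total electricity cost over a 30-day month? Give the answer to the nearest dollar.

$8

electric kettle: 1371 W × 0.640 h × 30 d = 26,323 Wh = 26.32 kWh
LED light strip: 20.34 W × 12.2 h × 30 d = 7,444 Wh = 7.444 kWh
aquarium pump: 29.3 W × 4.8 h × 30 d = 4,219 Wh = 4.219 kWh
Total energy = 26.32 + 7.444 + 4.219 = 37.99 kWh
Cost = 37.99 kWh × $0.202 = $7.67 ≈ $8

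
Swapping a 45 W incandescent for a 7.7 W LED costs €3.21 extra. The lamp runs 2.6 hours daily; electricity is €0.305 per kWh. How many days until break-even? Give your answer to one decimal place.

Power saved = 45 − 7.7 = 37.3 W
Daily energy saved = 37.3 W × 2.6 h = 96.98 Wh = 0.09698 kWh
Daily savings = 0.09698 × €0.305 = €0.0296
Payback = €3.21 / €0.0296 per day = 108.5 days

108.5 days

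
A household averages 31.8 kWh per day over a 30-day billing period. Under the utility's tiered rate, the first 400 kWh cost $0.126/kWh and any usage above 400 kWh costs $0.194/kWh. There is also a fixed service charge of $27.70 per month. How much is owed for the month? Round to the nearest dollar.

Usage = 31.8 kWh/day × 30 days = 954 kWh
First 400 kWh × $0.126 = $50.40
Remaining 554 kWh × $0.194 = $107.48
Energy charge = $157.88; + service $27.70 = $185.58 ≈ $186

$186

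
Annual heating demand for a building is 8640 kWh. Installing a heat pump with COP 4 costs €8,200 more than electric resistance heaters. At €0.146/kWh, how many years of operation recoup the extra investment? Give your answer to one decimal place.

Resistance: 8640 kWh × €0.146 = €1,261.44/yr
Heat pump: 8640 / 4 = 2160 kWh in → × €0.146 = €315.36/yr
Annual savings = €946.08
Payback = €8,200 / €946.08 = 8.67 years

8.7 years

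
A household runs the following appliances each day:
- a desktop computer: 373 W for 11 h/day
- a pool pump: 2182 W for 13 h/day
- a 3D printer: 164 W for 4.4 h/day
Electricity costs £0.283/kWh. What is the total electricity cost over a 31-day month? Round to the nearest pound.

desktop computer: 373 W × 11 h × 31 d = 127,193 Wh = 127.2 kWh
pool pump: 2182 W × 13 h × 31 d = 879,346 Wh = 879.3 kWh
3D printer: 164 W × 4.4 h × 31 d = 22,370 Wh = 22.37 kWh
Total energy = 127.2 + 879.3 + 22.37 = 1,029 kWh
Cost = 1,029 kWh × £0.283 = £291.18 ≈ £291

£291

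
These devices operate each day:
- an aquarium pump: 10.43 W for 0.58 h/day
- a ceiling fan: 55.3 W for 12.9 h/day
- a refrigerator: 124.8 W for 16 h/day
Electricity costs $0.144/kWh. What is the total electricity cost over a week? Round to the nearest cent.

$2.74

aquarium pump: 10.43 W × 0.58 h × 7 d = 42 Wh = 0.04235 kWh
ceiling fan: 55.3 W × 12.9 h × 7 d = 4,994 Wh = 4.994 kWh
refrigerator: 124.8 W × 16 h × 7 d = 13,978 Wh = 13.98 kWh
Total energy = 0.04235 + 4.994 + 13.98 = 19.01 kWh
Cost = 19.01 kWh × $0.144 = $2.74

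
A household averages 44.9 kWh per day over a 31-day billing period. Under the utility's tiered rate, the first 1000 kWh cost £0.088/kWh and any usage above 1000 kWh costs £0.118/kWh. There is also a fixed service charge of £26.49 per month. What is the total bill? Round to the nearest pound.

£161

Usage = 44.9 kWh/day × 31 days = 1391.9 kWh
First 1000 kWh × £0.088 = £88.00
Remaining 391.9 kWh × £0.118 = £46.24
Energy charge = £134.24; + service £26.49 = £160.73 ≈ £161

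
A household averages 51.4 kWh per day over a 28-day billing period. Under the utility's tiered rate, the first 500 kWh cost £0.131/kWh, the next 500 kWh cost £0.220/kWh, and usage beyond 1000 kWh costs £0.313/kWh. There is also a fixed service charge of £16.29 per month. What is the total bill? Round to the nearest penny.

Usage = 51.4 kWh/day × 28 days = 1439.2 kWh
First 500 kWh × £0.131 = £65.50
Next 500 kWh × £0.220 = £110.00
Remaining 439.2 kWh × £0.313 = £137.47
Energy charge = £312.97; + service £16.29 = £329.26

£329.26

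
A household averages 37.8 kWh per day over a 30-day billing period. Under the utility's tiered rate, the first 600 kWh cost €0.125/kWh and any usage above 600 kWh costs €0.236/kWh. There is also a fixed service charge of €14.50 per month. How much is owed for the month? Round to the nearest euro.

Usage = 37.8 kWh/day × 30 days = 1134 kWh
First 600 kWh × €0.125 = €75.00
Remaining 534 kWh × €0.236 = €126.02
Energy charge = €201.02; + service €14.50 = €215.52 ≈ €216

€216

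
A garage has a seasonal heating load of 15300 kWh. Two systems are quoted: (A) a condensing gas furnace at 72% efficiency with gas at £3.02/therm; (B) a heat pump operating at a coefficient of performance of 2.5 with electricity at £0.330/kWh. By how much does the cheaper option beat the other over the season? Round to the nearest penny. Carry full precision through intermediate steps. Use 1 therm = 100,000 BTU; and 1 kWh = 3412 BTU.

£170.05

Heat load = 15300 kWh × 3412 = 52,203,600 BTU
Gas: input = 52,203,600 / 0.72 = 72,505,000 BTU = 725 therm → 725 × £3.02 = £2,189.65
Heat pump: 52,203,600 BTU / 3412 = 15,300 kWh heat; / 2.5 = 6,120 kWh in → × £0.330 = £2,019.60
Difference = |£2,189.65 − £2,019.60| = £170.05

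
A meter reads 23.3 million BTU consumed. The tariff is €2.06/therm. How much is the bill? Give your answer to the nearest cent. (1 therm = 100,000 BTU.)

€479.98

23.3 million BTU × (10 therm/million BTU) = 233 therm
Cost = 233 therm × €2.06/therm = €479.98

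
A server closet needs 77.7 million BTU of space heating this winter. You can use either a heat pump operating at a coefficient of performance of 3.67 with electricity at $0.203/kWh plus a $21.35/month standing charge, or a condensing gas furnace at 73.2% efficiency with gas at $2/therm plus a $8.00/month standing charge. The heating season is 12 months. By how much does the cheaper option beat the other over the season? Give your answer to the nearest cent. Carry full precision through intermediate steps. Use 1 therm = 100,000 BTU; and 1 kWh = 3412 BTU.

$703.12

Heat load = 77.7 × 10⁶ BTU = 77,700,000 BTU
Gas: input = 77,700,000 / 0.732 = 106,147,541 BTU = 1,061 therm → 1,061 × $2 = $2,122.95; + 12 × $8.00 standing = $2,218.95
Heat pump: 77,700,000 BTU / 3412 = 22,770 kWh heat; / 3.67 = 6,205 kWh in → × $0.203 = $1,259.63; + 12 × $21.35 standing = $1,515.83
Difference = |$2,218.95 − $1,515.83| = $703.12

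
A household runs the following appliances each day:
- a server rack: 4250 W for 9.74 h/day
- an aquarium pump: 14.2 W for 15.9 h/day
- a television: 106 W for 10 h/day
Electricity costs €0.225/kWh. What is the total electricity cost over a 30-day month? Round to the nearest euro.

server rack: 4250 W × 9.74 h × 30 d = 1,241,850 Wh = 1,242 kWh
aquarium pump: 14.2 W × 15.9 h × 30 d = 6,773 Wh = 6.773 kWh
television: 106 W × 10 h × 30 d = 31,800 Wh = 31.8 kWh
Total energy = 1,242 + 6.773 + 31.8 = 1,280 kWh
Cost = 1,280 kWh × €0.225 = €288.10 ≈ €288

€288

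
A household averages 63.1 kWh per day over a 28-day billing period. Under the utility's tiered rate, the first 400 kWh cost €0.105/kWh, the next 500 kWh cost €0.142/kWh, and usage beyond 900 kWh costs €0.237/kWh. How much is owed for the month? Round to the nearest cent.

€318.43

Usage = 63.1 kWh/day × 28 days = 1766.8 kWh
First 400 kWh × €0.105 = €42.00
Next 500 kWh × €0.142 = €71.00
Remaining 866.8 kWh × €0.237 = €205.43
Total = €318.43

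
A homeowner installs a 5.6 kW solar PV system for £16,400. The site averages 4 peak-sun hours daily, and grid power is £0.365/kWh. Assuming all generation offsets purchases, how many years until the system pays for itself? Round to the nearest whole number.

Daily generation = 5.6 kW × 4 h = 22.4 kWh
Annual generation = 22.4 × 365 = 8176 kWh
Annual savings = 8176 × £0.365 = £2,984.24
Payback = £16,400 / £2,984.24 = 5.5 years

5 years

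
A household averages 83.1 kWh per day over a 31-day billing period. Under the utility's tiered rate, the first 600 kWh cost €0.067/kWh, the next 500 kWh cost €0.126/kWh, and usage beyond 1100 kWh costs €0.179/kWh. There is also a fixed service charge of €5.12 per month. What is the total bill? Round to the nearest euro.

€373

Usage = 83.1 kWh/day × 31 days = 2576.1 kWh
First 600 kWh × €0.067 = €40.20
Next 500 kWh × €0.126 = €63.00
Remaining 1476.1 kWh × €0.179 = €264.22
Energy charge = €367.42; + service €5.12 = €372.54 ≈ €373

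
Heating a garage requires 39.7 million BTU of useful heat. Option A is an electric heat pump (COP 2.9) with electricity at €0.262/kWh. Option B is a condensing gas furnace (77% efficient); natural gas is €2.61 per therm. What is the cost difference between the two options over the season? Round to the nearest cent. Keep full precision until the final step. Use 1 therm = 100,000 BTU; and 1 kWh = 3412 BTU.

Heat load = 39.7 × 10⁶ BTU = 39,700,000 BTU
Gas: input = 39,700,000 / 0.77 = 51,558,442 BTU = 515.6 therm → 515.6 × €2.61 = €1,345.68
Heat pump: 39,700,000 BTU / 3412 = 11,640 kWh heat; / 2.9 = 4,012 kWh in → × €0.262 = €1,051.20
Difference = |€1,345.68 − €1,051.20| = €294.48

€294.48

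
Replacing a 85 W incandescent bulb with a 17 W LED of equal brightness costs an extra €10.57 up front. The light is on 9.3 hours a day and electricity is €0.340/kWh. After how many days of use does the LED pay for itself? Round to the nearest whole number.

49 days

Power saved = 85 − 17 = 68 W
Daily energy saved = 68 W × 9.3 h = 632.4 Wh = 0.6324 kWh
Daily savings = 0.6324 × €0.340 = €0.2150
Payback = €10.57 / €0.2150 per day = 49.16 days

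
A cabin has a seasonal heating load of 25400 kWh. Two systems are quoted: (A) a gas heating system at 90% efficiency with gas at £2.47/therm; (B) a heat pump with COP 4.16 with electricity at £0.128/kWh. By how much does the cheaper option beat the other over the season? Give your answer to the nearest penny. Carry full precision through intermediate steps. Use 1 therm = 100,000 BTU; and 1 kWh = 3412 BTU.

£1596.93

Heat load = 25400 kWh × 3412 = 86,664,800 BTU
Gas: input = 86,664,800 / 0.90 = 96,294,222 BTU = 962.9 therm → 962.9 × £2.47 = £2,378.47
Heat pump: 86,664,800 BTU / 3412 = 25,400 kWh heat; / 4.16 = 6,106 kWh in → × £0.128 = £781.54
Difference = |£2,378.47 − £781.54| = £1,596.93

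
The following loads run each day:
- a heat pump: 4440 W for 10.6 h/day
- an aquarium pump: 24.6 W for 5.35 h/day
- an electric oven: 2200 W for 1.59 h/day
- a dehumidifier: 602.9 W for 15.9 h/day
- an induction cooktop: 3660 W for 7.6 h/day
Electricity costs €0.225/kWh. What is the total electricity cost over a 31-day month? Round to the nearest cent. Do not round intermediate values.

heat pump: 4440 W × 10.6 h × 31 d = 1,458,984 Wh = 1,459 kWh
aquarium pump: 24.6 W × 5.35 h × 31 d = 4,080 Wh = 4.08 kWh
electric oven: 2200 W × 1.59 h × 31 d = 108,438 Wh = 108.4 kWh
dehumidifier: 602.9 W × 15.9 h × 31 d = 297,169 Wh = 297.2 kWh
induction cooktop: 3660 W × 7.6 h × 31 d = 862,296 Wh = 862.3 kWh
Total energy = 1,459 + 4.08 + 108.4 + 297.2 + 862.3 = 2,731 kWh
Cost = 2,731 kWh × €0.225 = €614.47

€614.47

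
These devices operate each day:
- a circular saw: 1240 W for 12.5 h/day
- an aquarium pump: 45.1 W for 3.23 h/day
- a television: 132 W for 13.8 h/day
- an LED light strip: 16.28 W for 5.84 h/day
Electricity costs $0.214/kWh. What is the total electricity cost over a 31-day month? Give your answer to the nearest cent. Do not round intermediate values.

$116.51

circular saw: 1240 W × 12.5 h × 31 d = 480,500 Wh = 480.5 kWh
aquarium pump: 45.1 W × 3.23 h × 31 d = 4,516 Wh = 4.516 kWh
television: 132 W × 13.8 h × 31 d = 56,470 Wh = 56.47 kWh
LED light strip: 16.28 W × 5.84 h × 31 d = 2,947 Wh = 2.947 kWh
Total energy = 480.5 + 4.516 + 56.47 + 2.947 = 544.4 kWh
Cost = 544.4 kWh × $0.214 = $116.51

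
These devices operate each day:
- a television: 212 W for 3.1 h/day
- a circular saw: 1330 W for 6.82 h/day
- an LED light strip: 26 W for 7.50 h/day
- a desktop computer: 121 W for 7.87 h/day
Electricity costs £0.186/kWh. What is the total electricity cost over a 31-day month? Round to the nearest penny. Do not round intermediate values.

television: 212 W × 3.1 h × 31 d = 20,373 Wh = 20.37 kWh
circular saw: 1330 W × 6.82 h × 31 d = 281,189 Wh = 281.2 kWh
LED light strip: 26 W × 7.50 h × 31 d = 6,045 Wh = 6.045 kWh
desktop computer: 121 W × 7.87 h × 31 d = 29,520 Wh = 29.52 kWh
Total energy = 20.37 + 281.2 + 6.045 + 29.52 = 337.1 kWh
Cost = 337.1 kWh × £0.186 = £62.71

£62.71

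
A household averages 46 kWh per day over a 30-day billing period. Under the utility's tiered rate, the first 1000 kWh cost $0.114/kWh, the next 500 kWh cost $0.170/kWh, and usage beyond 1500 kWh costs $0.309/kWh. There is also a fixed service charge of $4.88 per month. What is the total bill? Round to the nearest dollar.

$183

Usage = 46 kWh/day × 30 days = 1380 kWh
First 1000 kWh × $0.114 = $114.00
Next 380 kWh × $0.170 = $64.60
Remaining tier: 0 kWh (not reached)
Energy charge = $178.60; + service $4.88 = $183.48 ≈ $183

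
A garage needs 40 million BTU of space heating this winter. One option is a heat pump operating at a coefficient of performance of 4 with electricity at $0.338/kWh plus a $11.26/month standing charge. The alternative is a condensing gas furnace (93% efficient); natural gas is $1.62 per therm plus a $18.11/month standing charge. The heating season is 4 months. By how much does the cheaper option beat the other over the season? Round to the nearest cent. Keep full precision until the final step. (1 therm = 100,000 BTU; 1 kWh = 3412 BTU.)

$266.45

Heat load = 40 × 10⁶ BTU = 40,000,000 BTU
Gas: input = 40,000,000 / 0.93 = 43,010,753 BTU = 430.1 therm → 430.1 × $1.62 = $696.77; + 4 × $18.11 standing = $769.21
Heat pump: 40,000,000 BTU / 3412 = 11,720 kWh heat; / 4 = 2,931 kWh in → × $0.338 = $990.62; + 4 × $11.26 standing = $1,035.66
Difference = |$769.21 − $1,035.66| = $266.45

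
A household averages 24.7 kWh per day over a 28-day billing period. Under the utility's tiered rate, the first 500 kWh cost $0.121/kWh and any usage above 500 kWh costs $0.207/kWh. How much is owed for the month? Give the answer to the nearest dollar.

Usage = 24.7 kWh/day × 28 days = 691.6 kWh
First 500 kWh × $0.121 = $60.50
Remaining 191.6 kWh × $0.207 = $39.66
Total = $100.16 ≈ $100

$100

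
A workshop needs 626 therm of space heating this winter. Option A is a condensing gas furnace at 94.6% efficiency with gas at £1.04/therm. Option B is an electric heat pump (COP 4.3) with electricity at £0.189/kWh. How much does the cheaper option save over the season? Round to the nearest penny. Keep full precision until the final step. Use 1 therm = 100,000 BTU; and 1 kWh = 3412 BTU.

Heat load = 626 therm × 100,000 = 62,600,000 BTU
Gas: input = 62,600,000 / 0.946 = 66,173,362 BTU = 661.7 therm → 661.7 × £1.04 = £688.20
Heat pump: 62,600,000 BTU / 3412 = 18,350 kWh heat; / 4.3 = 4,267 kWh in → × £0.189 = £806.42
Difference = |£688.20 − £806.42| = £118.21

£118.21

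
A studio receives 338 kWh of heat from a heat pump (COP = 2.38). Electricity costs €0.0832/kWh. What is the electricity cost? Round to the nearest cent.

Electrical input = 338 kWh / 2.38 = 142 kWh
Cost = 142 × €0.0832/kWh = €11.82

€11.82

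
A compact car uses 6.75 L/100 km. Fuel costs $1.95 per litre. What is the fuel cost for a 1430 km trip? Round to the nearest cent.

Fuel = 6.75 L/100 km × 1430 km / 100 = 96.53 L
Cost = 96.53 L × $1.95/L = $188.22

$188.22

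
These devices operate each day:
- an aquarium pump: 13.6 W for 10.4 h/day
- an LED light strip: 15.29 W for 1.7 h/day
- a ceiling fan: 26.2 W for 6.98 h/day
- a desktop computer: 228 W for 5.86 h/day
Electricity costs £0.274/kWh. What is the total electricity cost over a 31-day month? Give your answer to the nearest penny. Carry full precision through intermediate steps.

aquarium pump: 13.6 W × 10.4 h × 31 d = 4,385 Wh = 4.385 kWh
LED light strip: 15.29 W × 1.7 h × 31 d = 806 Wh = 0.8058 kWh
ceiling fan: 26.2 W × 6.98 h × 31 d = 5,669 Wh = 5.669 kWh
desktop computer: 228 W × 5.86 h × 31 d = 41,418 Wh = 41.42 kWh
Total energy = 4.385 + 0.8058 + 5.669 + 41.42 = 52.28 kWh
Cost = 52.28 kWh × £0.274 = £14.32

£14.32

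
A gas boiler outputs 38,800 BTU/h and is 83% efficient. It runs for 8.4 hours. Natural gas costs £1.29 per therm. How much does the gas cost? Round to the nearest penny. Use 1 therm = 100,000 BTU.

Heat delivered = 38,800 BTU/h × 8.4 h = 325,920 BTU
Gas input = 325,920 / 0.83 = 392,675 BTU
= 392,675 / 100,000 = 3.927 therm
Cost = 3.927 × £1.29/therm = £5.07

£5.07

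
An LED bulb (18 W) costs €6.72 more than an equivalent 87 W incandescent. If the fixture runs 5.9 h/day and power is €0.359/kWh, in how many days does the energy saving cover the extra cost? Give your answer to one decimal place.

Power saved = 87 − 18 = 69 W
Daily energy saved = 69 W × 5.9 h = 407.1 Wh = 0.4071 kWh
Daily savings = 0.4071 × €0.359 = €0.1461
Payback = €6.72 / €0.1461 per day = 45.98 days

46.0 days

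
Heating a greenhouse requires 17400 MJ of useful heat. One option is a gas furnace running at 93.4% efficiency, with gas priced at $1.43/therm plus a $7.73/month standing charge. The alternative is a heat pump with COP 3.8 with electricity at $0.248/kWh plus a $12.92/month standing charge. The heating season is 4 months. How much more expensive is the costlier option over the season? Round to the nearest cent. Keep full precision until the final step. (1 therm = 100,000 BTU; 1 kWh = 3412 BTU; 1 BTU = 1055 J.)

$83.71

Heat load = 17400 MJ = 17,400,000,000 J / 1055 = 16,492,891 BTU
Gas: input = 16,492,891 / 0.934 = 17,658,342 BTU = 176.6 therm → 176.6 × $1.43 = $252.51; + 4 × $7.73 standing = $283.43
Heat pump: 16,492,891 BTU / 3412 = 4,834 kWh heat; / 3.8 = 1,272 kWh in → × $0.248 = $315.47; + 4 × $12.92 standing = $367.15
Difference = |$283.43 − $367.15| = $83.71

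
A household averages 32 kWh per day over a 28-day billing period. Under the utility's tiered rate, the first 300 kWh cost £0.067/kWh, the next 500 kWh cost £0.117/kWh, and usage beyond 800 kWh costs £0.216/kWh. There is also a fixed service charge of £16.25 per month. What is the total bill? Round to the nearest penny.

£115.59

Usage = 32 kWh/day × 28 days = 896 kWh
First 300 kWh × £0.067 = £20.10
Next 500 kWh × £0.117 = £58.50
Remaining 96 kWh × £0.216 = £20.74
Energy charge = £99.34; + service £16.25 = £115.59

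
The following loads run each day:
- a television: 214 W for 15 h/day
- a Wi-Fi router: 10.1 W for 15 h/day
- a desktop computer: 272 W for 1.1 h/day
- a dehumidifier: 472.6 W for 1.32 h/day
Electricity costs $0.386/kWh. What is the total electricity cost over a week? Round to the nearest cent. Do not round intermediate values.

$11.58

television: 214 W × 15 h × 7 d = 22,470 Wh = 22.47 kWh
Wi-Fi router: 10.1 W × 15 h × 7 d = 1,060 Wh = 1.06 kWh
desktop computer: 272 W × 1.1 h × 7 d = 2,094 Wh = 2.094 kWh
dehumidifier: 472.6 W × 1.32 h × 7 d = 4,367 Wh = 4.367 kWh
Total energy = 22.47 + 1.06 + 2.094 + 4.367 = 29.99 kWh
Cost = 29.99 kWh × $0.386 = $11.58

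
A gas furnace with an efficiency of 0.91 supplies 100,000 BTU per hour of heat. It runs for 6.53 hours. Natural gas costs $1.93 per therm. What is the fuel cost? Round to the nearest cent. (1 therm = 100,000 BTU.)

$13.85

Heat delivered = 100,000 BTU/h × 6.53 h = 653,000 BTU
Gas input = 653,000 / 0.91 = 717,582 BTU
= 717,582 / 100,000 = 7.176 therm
Cost = 7.176 × $1.93/therm = $13.85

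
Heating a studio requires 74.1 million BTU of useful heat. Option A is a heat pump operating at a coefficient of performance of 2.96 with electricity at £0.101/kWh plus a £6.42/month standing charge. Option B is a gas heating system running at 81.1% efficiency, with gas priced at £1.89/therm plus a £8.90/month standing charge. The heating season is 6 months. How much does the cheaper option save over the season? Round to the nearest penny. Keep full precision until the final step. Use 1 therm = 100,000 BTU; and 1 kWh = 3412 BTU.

Heat load = 74.1 × 10⁶ BTU = 74,100,000 BTU
Gas: input = 74,100,000 / 0.811 = 91,368,681 BTU = 913.7 therm → 913.7 × £1.89 = £1,726.87; + 6 × £8.90 standing = £1,780.27
Heat pump: 74,100,000 BTU / 3412 = 21,720 kWh heat; / 2.96 = 7,337 kWh in → × £0.101 = £741.04; + 6 × £6.42 standing = £779.56
Difference = |£1,780.27 − £779.56| = £1,000.71

£1000.71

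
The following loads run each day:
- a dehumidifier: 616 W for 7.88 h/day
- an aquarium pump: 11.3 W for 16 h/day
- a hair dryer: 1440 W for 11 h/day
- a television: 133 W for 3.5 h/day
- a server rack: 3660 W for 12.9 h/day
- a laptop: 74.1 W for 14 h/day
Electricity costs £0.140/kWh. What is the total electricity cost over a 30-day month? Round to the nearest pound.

£292

dehumidifier: 616 W × 7.88 h × 30 d = 145,622 Wh = 145.6 kWh
aquarium pump: 11.3 W × 16 h × 30 d = 5,424 Wh = 5.424 kWh
hair dryer: 1440 W × 11 h × 30 d = 475,200 Wh = 475.2 kWh
television: 133 W × 3.5 h × 30 d = 13,965 Wh = 13.96 kWh
server rack: 3660 W × 12.9 h × 30 d = 1,416,420 Wh = 1,416 kWh
laptop: 74.1 W × 14 h × 30 d = 31,122 Wh = 31.12 kWh
Total energy = 145.6 + 5.424 + 475.2 + 13.96 + 1,416 + 31.12 = 2,088 kWh
Cost = 2,088 kWh × £0.140 = £292.29 ≈ £292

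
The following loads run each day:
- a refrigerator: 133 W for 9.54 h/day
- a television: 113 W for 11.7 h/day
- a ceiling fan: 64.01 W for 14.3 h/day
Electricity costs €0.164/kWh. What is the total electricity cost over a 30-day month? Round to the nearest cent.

€17.25

refrigerator: 133 W × 9.54 h × 30 d = 38,065 Wh = 38.06 kWh
television: 113 W × 11.7 h × 30 d = 39,663 Wh = 39.66 kWh
ceiling fan: 64.01 W × 14.3 h × 30 d = 27,460 Wh = 27.46 kWh
Total energy = 38.06 + 39.66 + 27.46 = 105.2 kWh
Cost = 105.2 kWh × €0.164 = €17.25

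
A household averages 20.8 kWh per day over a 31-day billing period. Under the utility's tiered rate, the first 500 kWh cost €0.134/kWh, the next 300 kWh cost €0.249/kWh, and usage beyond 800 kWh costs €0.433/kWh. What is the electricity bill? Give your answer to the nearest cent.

€103.06

Usage = 20.8 kWh/day × 31 days = 644.8 kWh
First 500 kWh × €0.134 = €67.00
Next 144.8 kWh × €0.249 = €36.06
Remaining tier: 0 kWh (not reached)
Total = €103.06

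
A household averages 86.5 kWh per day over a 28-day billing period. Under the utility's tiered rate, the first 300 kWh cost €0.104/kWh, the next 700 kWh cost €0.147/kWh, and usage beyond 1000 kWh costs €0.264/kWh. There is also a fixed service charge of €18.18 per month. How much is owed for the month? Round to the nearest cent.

Usage = 86.5 kWh/day × 28 days = 2422 kWh
First 300 kWh × €0.104 = €31.20
Next 700 kWh × €0.147 = €102.90
Remaining 1422 kWh × €0.264 = €375.41
Energy charge = €509.51; + service €18.18 = €527.69

€527.69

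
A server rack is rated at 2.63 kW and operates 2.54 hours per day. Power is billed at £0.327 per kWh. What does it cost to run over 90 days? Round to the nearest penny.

Energy = 2630 W × 2.54 h/day × 90 days = 601,218 Wh = 601.2 kWh
Cost = 601.2 kWh × £0.327/kWh = £196.60

£196.60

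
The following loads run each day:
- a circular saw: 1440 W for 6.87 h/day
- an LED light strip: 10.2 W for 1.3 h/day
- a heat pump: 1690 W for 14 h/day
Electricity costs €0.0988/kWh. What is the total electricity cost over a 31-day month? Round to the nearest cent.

circular saw: 1440 W × 6.87 h × 31 d = 306,677 Wh = 306.7 kWh
LED light strip: 10.2 W × 1.3 h × 31 d = 411 Wh = 0.4111 kWh
heat pump: 1690 W × 14 h × 31 d = 733,460 Wh = 733.5 kWh
Total energy = 306.7 + 0.4111 + 733.5 = 1,041 kWh
Cost = 1,041 kWh × €0.0988 = €102.81

€102.81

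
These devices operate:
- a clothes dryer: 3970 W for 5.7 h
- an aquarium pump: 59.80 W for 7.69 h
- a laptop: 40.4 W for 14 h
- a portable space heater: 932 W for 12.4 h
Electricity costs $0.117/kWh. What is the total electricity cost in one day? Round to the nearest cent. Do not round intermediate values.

clothes dryer: 3970 W × 5.7 h = 22,629 Wh = 22.63 kWh
aquarium pump: 59.80 W × 7.69 h = 460 Wh = 0.4599 kWh
laptop: 40.4 W × 14 h = 566 Wh = 0.5656 kWh
portable space heater: 932 W × 12.4 h = 11,557 Wh = 11.56 kWh
Total energy = 22.63 + 0.4599 + 0.5656 + 11.56 = 35.21 kWh
Cost = 35.21 kWh × $0.117 = $4.12

$4.12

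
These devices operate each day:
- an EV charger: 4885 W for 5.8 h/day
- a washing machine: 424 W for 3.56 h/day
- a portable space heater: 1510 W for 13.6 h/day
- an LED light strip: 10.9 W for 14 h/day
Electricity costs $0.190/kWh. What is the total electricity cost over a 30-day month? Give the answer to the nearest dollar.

EV charger: 4885 W × 5.8 h × 30 d = 849,990 Wh = 850 kWh
washing machine: 424 W × 3.56 h × 30 d = 45,283 Wh = 45.28 kWh
portable space heater: 1510 W × 13.6 h × 30 d = 616,080 Wh = 616.1 kWh
LED light strip: 10.9 W × 14 h × 30 d = 4,578 Wh = 4.578 kWh
Total energy = 850 + 45.28 + 616.1 + 4.578 = 1,516 kWh
Cost = 1,516 kWh × $0.190 = $288.03 ≈ $288

$288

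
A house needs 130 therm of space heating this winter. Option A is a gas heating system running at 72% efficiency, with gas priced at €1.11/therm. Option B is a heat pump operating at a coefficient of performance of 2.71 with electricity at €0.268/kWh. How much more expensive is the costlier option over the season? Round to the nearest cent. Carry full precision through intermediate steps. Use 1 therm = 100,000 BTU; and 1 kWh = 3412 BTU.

€176.37

Heat load = 130 therm × 100,000 = 13,000,000 BTU
Gas: input = 13,000,000 / 0.720 = 18,055,556 BTU = 180.6 therm → 180.6 × €1.11 = €200.42
Heat pump: 13,000,000 BTU / 3412 = 3,810 kWh heat; / 2.71 = 1,406 kWh in → × €0.268 = €376.79
Difference = |€200.42 − €376.79| = €176.37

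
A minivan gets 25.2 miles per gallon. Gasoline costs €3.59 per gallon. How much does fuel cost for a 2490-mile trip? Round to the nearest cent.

€354.73

Fuel = 2490 mi / 25.2 mpg = 98.81 gal
Cost = 98.81 gal × €3.59/gal = €354.73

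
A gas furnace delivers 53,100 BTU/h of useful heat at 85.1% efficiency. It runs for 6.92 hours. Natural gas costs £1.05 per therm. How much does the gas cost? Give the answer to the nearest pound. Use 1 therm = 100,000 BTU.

£5

Heat delivered = 53,100 BTU/h × 6.92 h = 367,452 BTU
Gas input = 367,452 / 0.851 = 431,788 BTU
= 431,788 / 100,000 = 4.318 therm
Cost = 4.318 × £1.05/therm = £4.53 ≈ £5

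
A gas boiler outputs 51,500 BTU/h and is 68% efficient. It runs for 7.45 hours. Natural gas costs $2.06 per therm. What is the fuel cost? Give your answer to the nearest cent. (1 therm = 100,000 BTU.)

Heat delivered = 51,500 BTU/h × 7.45 h = 383,675 BTU
Gas input = 383,675 / 0.68 = 564,228 BTU
= 564,228 / 100,000 = 5.642 therm
Cost = 5.642 × $2.06/therm = $11.62

$11.62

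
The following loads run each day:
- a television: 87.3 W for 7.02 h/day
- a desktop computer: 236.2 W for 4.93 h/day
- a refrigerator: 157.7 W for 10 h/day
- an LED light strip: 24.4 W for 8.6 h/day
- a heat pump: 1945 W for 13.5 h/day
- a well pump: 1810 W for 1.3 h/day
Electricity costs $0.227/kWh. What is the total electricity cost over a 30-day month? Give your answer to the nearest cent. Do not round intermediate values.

television: 87.3 W × 7.02 h × 30 d = 18,385 Wh = 18.39 kWh
desktop computer: 236.2 W × 4.93 h × 30 d = 34,934 Wh = 34.93 kWh
refrigerator: 157.7 W × 10 h × 30 d = 47,310 Wh = 47.31 kWh
LED light strip: 24.4 W × 8.6 h × 30 d = 6,295 Wh = 6.295 kWh
heat pump: 1945 W × 13.5 h × 30 d = 787,725 Wh = 787.7 kWh
well pump: 1810 W × 1.3 h × 30 d = 70,590 Wh = 70.59 kWh
Total energy = 18.39 + 34.93 + 47.31 + 6.295 + 787.7 + 70.59 = 965.2 kWh
Cost = 965.2 kWh × $0.227 = $219.11

$219.11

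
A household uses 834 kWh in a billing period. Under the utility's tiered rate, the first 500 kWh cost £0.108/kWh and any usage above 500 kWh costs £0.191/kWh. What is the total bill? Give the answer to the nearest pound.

First 500 kWh × £0.108 = £54.00
Remaining 334 kWh × £0.191 = £63.79
Total = £117.79 ≈ £118

£118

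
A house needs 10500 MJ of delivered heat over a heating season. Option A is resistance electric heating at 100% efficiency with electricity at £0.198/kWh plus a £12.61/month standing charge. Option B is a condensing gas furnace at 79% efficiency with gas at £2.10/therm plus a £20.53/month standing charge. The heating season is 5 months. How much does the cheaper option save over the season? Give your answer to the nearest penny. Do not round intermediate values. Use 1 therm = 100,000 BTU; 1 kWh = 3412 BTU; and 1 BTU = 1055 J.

Heat load = 10500 MJ = 10,500,000,000 J / 1055 = 9,952,607 BTU
Gas: input = 9,952,607 / 0.79 = 12,598,236 BTU = 126 therm → 126 × £2.10 = £264.56; + 5 × £20.53 standing = £367.21
Electric: 9,952,607 BTU / 3412 = 2,917 kWh → × £0.198 = £577.55; + 5 × £12.61 standing = £640.60
Difference = |£367.21 − £640.60| = £273.39

£273.39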